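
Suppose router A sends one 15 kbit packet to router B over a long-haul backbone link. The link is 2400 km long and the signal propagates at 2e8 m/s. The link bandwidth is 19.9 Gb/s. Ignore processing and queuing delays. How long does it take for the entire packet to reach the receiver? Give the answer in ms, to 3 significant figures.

12.0 ms

L = 15000 bits.
Transmission delay = L/R = 15000 / 19900000000 = 0.000753769 ms.
Propagation delay = d/s = 2400000 m / 200000000 m/s = 12 ms.
Total = 12.0 ms.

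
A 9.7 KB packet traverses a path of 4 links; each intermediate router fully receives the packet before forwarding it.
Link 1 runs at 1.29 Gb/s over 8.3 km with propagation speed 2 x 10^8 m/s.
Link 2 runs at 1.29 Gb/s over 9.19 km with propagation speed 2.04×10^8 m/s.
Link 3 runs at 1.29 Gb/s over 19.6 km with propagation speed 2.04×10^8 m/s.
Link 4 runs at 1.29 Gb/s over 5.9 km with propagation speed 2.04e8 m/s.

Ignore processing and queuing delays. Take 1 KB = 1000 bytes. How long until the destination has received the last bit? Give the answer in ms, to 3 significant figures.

L = 77600 bits.
Transmission delay per hop = L/R = 77600/1290000000 = 0.060155 ms; 4 hops → 0.24062 ms.
Propagation delays (d/s per hop): 0.0415, 0.045049, 0.0960784, 0.0289216 ms; sum = 0.211549 ms.
End-to-end = 0.452 ms.

0.452 ms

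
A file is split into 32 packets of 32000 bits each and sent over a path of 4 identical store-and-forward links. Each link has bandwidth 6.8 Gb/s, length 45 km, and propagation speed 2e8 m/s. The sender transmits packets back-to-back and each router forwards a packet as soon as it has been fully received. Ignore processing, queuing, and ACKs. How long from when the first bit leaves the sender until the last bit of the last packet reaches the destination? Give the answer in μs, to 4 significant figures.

1065 μs

Per-hop transmission t_tx = L/R = 32000/6800000000 = 4.70588 μs.
Per-hop propagation t_prop = 45000/200000000 = 225 μs.
Pipeline fill: first packet needs 4·t_tx to clear all hops; remaining 31 packets each add one t_tx.
Total = (4+32-1)·t_tx + 4·t_prop = 35·4.70588 + 4·225 = 1065 μs.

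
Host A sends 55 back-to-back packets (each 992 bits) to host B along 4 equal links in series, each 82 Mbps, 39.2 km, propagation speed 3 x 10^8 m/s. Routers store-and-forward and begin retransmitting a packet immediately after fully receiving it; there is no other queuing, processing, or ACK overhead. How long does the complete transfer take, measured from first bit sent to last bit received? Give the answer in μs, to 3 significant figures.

Per-hop transmission t_tx = L/R = 992/82000000 = 12.0976 μs.
Per-hop propagation t_prop = 39200/300000000 = 130.667 μs.
Pipeline fill: first packet needs 4·t_tx to clear all hops; remaining 54 packets each add one t_tx.
Total = (4+55-1)·t_tx + 4·t_prop = 58·12.0976 + 4·130.667 = 1220 μs.

1220 μs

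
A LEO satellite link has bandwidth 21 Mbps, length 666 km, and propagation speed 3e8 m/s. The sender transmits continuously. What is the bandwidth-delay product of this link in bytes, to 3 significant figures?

Propagation delay = 666000 / 300000000 = 0.00222 s.
BDP = R × t_prop = 21000000 × 0.00222 = 46620 bits.
In bytes: 46620/8 = 5830 bytes.

5830 bytes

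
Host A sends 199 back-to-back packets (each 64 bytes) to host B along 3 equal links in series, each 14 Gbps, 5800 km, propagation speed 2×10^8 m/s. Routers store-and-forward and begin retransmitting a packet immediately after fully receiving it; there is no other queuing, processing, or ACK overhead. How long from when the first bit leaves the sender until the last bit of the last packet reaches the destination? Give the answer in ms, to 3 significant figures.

87.0 ms

Per-hop transmission t_tx = L/R = 512/14000000000 = 3.65714e-05 ms.
Per-hop propagation t_prop = 5800000/200000000 = 29 ms.
Pipeline fill: first packet needs 3·t_tx to clear all hops; remaining 198 packets each add one t_tx.
Total = (3+199-1)·t_tx + 3·t_prop = 201·3.65714e-05 + 3·29 = 87.0 ms.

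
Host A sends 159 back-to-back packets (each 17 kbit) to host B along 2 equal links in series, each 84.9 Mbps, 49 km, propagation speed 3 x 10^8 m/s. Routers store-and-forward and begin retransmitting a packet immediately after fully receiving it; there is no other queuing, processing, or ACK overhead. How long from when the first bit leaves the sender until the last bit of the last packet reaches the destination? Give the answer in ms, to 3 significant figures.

Per-hop transmission t_tx = L/R = 17000/84900000 = 0.200236 ms.
Per-hop propagation t_prop = 49000/300000000 = 0.163333 ms.
Pipeline fill: first packet needs 2·t_tx to clear all hops; remaining 158 packets each add one t_tx.
Total = (2+159-1)·t_tx + 2·t_prop = 160·0.200236 + 2·0.163333 = 32.4 ms.

32.4 ms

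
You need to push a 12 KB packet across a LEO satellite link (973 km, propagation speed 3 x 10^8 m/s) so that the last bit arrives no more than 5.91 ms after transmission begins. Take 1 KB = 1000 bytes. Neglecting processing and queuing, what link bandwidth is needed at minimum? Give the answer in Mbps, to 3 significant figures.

36.0 Mbps

L = 96000 bits.
Propagation delay = 973000 / 300000000 = 3.24333 ms.
Transmission budget = 5.91 − 3.24333 = 2.66667 ms.
R ≥ L / t_tx = 96000 bits / 0.00266667 s = 36.0 Mbps.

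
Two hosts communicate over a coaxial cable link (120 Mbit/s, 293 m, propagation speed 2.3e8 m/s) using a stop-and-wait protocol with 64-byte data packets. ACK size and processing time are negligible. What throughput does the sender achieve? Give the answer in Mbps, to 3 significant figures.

75.1 Mbps

t_tx = L/R = 512/120000000 = 4.26667e-06 s.
t_prop = 293/2.3e+08 = 1.27391e-06 s; RTT = 2.54783e-06 s.
Cycle = t_tx + RTT = 6.81449e-06 s.
Throughput = L / cycle = 512 / 6.81449e-06 = 75.1 Mbps.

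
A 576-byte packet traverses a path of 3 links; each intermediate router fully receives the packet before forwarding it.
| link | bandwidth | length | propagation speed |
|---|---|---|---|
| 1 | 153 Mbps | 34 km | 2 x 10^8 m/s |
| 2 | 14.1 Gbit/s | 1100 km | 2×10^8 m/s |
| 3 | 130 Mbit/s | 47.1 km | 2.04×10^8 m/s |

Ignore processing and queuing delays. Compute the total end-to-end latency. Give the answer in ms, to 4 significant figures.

5.967 ms

L = 576 × 8 = 4608 bits.
Transmission delays (L/R per hop): 0.0301176, 0.000326809, 0.0354462 ms; sum = 0.0658906 ms.
Propagation delays (d/s per hop): 0.17, 5.5, 0.230882 ms; sum = 5.90088 ms.
End-to-end = 5.967 ms.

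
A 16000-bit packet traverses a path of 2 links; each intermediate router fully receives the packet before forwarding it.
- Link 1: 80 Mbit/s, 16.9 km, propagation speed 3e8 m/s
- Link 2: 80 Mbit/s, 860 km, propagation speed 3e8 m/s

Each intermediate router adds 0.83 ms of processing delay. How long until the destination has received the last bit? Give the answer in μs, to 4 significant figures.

4153 μs

Transmission delay per hop = L/R = 16000/80000000 = 200 μs; 2 hops → 400 μs.
Propagation delays (d/s per hop): 56.3333, 2866.67 μs; sum = 2923 μs.
Processing at 1 router(s): 1 × 0.83 ms = 830 μs.
End-to-end = 4153 μs.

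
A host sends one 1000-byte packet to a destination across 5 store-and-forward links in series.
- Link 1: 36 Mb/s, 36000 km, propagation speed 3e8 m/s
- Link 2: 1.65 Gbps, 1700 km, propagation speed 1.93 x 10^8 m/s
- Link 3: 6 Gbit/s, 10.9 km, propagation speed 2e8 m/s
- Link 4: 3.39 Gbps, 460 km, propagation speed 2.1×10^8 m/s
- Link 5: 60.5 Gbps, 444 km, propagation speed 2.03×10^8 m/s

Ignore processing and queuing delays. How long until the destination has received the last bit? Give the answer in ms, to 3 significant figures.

L = 1000 × 8 = 8000 bits.
Transmission delays (L/R per hop): 0.222222, 0.00484848, 0.00133333, 0.00235988, 0.000132231 ms; sum = 0.230896 ms.
Propagation delays (d/s per hop): 120, 8.80829, 0.0545, 2.19048, 2.18719 ms; sum = 133.24 ms.
End-to-end = 133 ms.

133 ms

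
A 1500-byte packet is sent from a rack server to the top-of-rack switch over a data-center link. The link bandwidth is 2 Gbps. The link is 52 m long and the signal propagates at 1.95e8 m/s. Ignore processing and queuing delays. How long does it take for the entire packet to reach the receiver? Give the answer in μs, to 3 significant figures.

6.27 μs

L = 1500 × 8 = 12000 bits.
Transmission delay = L/R = 12000 / 2000000000 = 6 μs.
Propagation delay = d/s = 52 m / 195000000 m/s = 0.266667 μs.
Total = 6.27 μs.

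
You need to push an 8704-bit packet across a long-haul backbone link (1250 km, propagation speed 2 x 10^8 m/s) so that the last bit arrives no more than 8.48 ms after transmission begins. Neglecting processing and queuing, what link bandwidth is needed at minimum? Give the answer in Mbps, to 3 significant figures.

Propagation delay = 1250000 / 200000000 = 6.25 ms.
Transmission budget = 8.48 − 6.25 = 2.23 ms.
R ≥ L / t_tx = 8704 bits / 0.00223 s = 3.90 Mbps.

3.90 Mbps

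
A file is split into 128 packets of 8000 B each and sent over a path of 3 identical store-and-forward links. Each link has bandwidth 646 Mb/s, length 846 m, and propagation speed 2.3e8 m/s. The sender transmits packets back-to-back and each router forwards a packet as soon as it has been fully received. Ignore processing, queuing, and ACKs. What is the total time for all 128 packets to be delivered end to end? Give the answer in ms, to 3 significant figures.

Per-hop transmission t_tx = L/R = 64000/646000000 = 0.0990712 ms.
Per-hop propagation t_prop = 846/2.3e+08 = 0.00367826 ms.
Pipeline fill: first packet needs 3·t_tx to clear all hops; remaining 127 packets each add one t_tx.
Total = (3+128-1)·t_tx + 3·t_prop = 130·0.0990712 + 3·0.00367826 = 12.9 ms.

12.9 ms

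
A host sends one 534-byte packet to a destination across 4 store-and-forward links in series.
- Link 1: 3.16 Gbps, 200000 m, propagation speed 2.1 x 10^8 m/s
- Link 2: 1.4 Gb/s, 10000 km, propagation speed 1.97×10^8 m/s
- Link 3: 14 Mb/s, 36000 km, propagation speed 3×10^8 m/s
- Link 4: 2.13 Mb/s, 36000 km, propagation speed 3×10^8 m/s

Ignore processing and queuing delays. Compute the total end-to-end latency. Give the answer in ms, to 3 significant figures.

294 ms

L = 534 × 8 = 4272 bits.
Transmission delays (L/R per hop): 0.0013519, 0.00305143, 0.305143, 2.00563 ms; sum = 2.31518 ms.
Propagation delays (d/s per hop): 0.952381, 50.7614, 120, 120 ms; sum = 291.714 ms.
End-to-end = 294 ms.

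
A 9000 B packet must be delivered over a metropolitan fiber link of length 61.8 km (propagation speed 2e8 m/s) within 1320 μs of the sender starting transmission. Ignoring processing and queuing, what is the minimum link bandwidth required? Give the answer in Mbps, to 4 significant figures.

71.22 Mbps

L = 72000 bits.
Propagation delay = 61800 / 200000000 = 309 μs.
Transmission budget = 1320 − 309 = 1011 μs.
R ≥ L / t_tx = 72000 bits / 0.001011 s = 71.22 Mbps.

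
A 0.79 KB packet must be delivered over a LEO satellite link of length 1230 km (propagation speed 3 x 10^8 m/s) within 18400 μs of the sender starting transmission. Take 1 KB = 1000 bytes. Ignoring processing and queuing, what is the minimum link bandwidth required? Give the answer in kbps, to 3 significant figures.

442 kbps

L = 6320 bits.
Propagation delay = 1230000 / 300000000 = 4100 μs.
Transmission budget = 18400 − 4100 = 14300 μs.
R ≥ L / t_tx = 6320 bits / 0.0143 s = 442 kbps.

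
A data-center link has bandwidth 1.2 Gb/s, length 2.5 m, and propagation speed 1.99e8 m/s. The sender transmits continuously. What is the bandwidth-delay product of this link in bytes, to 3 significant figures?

Propagation delay = 2.5 / 199000000 = 1.25628e-08 s.
BDP = R × t_prop = 1200000000 × 1.25628e-08 = 15.0754 bits.
In bytes: 15.0754/8 = 1.88 bytes.

1.88 bytes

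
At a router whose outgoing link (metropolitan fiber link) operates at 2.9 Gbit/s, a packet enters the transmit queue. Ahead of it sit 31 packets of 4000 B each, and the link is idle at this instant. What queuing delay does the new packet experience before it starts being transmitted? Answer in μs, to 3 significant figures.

Each queued packet: L/R = 32000/2900000000 = 11.0345 μs.
31 queued → 342.069 μs.
Queuing delay = 342 μs.

342 μs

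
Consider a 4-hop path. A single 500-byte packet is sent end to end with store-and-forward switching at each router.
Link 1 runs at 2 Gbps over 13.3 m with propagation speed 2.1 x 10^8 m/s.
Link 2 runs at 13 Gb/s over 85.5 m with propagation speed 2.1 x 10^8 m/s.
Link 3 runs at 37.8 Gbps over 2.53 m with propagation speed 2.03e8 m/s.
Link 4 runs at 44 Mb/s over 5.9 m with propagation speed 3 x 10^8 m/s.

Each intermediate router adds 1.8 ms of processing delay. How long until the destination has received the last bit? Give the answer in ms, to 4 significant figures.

L = 500 × 8 = 4000 bits.
Transmission delays (L/R per hop): 0.002, 0.000307692, 0.00010582, 0.0909091 ms; sum = 0.0933226 ms.
Propagation delays (d/s per hop): 6.33333e-05, 0.000407143, 1.24631e-05, 1.96667e-05 ms; sum = 0.000502606 ms.
Processing at 3 router(s): 3 × 1.8 ms = 5.4 ms.
End-to-end = 5.494 ms.

5.494 ms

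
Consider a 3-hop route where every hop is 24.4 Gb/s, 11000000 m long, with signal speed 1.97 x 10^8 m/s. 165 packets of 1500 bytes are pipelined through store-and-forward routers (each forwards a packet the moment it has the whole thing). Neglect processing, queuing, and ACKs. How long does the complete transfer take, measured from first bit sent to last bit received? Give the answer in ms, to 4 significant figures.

Per-hop transmission t_tx = L/R = 12000/24400000000 = 0.000491803 ms.
Per-hop propagation t_prop = 11000000/197000000 = 55.8376 ms.
Pipeline fill: first packet needs 3·t_tx to clear all hops; remaining 164 packets each add one t_tx.
Total = (3+165-1)·t_tx + 3·t_prop = 167·0.000491803 + 3·55.8376 = 167.6 ms.

167.6 ms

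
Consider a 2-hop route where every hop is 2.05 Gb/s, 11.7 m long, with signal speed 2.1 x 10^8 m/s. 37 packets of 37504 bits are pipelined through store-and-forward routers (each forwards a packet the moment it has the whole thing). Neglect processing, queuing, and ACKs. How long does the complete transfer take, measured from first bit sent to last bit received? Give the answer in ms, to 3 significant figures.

Per-hop transmission t_tx = L/R = 37504/2.05e+09 = 0.0182946 ms.
Per-hop propagation t_prop = 11.7/210000000 = 5.57143e-05 ms.
Pipeline fill: first packet needs 2·t_tx to clear all hops; remaining 36 packets each add one t_tx.
Total = (2+37-1)·t_tx + 2·t_prop = 38·0.0182946 + 2·5.57143e-05 = 0.695 ms.

0.695 ms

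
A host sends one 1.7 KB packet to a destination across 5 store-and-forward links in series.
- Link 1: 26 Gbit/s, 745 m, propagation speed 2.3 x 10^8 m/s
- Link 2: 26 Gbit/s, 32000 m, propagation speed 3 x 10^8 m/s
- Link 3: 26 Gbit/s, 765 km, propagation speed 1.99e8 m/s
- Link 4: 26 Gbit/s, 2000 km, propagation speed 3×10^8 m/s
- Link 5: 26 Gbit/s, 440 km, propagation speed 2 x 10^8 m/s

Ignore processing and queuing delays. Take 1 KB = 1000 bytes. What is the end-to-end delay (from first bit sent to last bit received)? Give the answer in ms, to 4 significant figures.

12.82 ms

L = 13600 bits.
Transmission delay per hop = L/R = 13600/26000000000 = 0.000523077 ms; 5 hops → 0.00261538 ms.
Propagation delays (d/s per hop): 0.00323913, 0.106667, 3.84422, 6.66667, 2.2 ms; sum = 12.8208 ms.
End-to-end = 12.82 ms.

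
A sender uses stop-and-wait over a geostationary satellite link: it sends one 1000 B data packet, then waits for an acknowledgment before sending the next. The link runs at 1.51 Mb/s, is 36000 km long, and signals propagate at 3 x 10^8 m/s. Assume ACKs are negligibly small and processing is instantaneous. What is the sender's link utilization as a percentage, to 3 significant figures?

t_tx = L/R = 8000/1510000 = 0.00529801 s.
t_prop = 36000000/300000000 = 0.12 s; RTT = 0.24 s.
Cycle = t_tx + RTT = 0.245298 s.
Utilization = t_tx / cycle = 0.00529801/0.245298 = 2.16 %.

2.16 %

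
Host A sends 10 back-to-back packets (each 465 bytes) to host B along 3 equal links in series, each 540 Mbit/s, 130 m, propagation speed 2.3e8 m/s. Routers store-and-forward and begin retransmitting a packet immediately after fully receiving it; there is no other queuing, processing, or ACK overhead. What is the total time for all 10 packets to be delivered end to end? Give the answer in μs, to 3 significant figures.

Per-hop transmission t_tx = L/R = 3720/540000000 = 6.88889 μs.
Per-hop propagation t_prop = 130/2.3e+08 = 0.565217 μs.
Pipeline fill: first packet needs 3·t_tx to clear all hops; remaining 9 packets each add one t_tx.
Total = (3+10-1)·t_tx + 3·t_prop = 12·6.88889 + 3·0.565217 = 84.4 μs.

84.4 μs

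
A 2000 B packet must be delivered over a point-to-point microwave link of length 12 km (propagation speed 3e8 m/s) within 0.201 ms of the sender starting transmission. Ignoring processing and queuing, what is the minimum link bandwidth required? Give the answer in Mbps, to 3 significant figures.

L = 16000 bits.
Propagation delay = 12000 / 300000000 = 0.04 ms.
Transmission budget = 0.201 − 0.04 = 0.161 ms.
R ≥ L / t_tx = 16000 bits / 0.000161 s = 99.4 Mbps.

99.4 Mbps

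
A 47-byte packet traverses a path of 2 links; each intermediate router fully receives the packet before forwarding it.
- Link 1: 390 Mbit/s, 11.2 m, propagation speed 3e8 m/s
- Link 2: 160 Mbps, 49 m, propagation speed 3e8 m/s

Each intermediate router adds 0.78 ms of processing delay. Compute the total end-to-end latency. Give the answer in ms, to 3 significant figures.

0.784 ms

L = 47 × 8 = 376 bits.
Transmission delays (L/R per hop): 0.000964103, 0.00235 ms; sum = 0.0033141 ms.
Propagation delays (d/s per hop): 3.73333e-05, 0.000163333 ms; sum = 0.000200667 ms.
Processing at 1 router(s): 1 × 0.78 ms = 0.78 ms.
End-to-end = 0.784 ms.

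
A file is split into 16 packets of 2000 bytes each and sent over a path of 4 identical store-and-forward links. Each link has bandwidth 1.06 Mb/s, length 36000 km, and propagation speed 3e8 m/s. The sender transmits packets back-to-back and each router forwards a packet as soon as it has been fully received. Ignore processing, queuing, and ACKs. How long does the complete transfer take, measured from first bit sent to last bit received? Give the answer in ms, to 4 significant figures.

766.8 ms

Per-hop transmission t_tx = L/R = 16000/1060000 = 15.0943 ms.
Per-hop propagation t_prop = 36000000/300000000 = 120 ms.
Pipeline fill: first packet needs 4·t_tx to clear all hops; remaining 15 packets each add one t_tx.
Total = (4+16-1)·t_tx + 4·t_prop = 19·15.0943 + 4·120 = 766.8 ms.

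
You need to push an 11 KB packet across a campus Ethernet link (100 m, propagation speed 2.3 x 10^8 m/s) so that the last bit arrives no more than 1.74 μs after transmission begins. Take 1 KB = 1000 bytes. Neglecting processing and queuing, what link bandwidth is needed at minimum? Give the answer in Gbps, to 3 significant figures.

L = 88000 bits.
Propagation delay = 100 / 2.3e+08 = 0.434783 μs.
Transmission budget = 1.74 − 0.434783 = 1.30522 μs.
R ≥ L / t_tx = 88000 bits / 1.30522e-06 s = 67.4 Gbps.

67.4 Gbps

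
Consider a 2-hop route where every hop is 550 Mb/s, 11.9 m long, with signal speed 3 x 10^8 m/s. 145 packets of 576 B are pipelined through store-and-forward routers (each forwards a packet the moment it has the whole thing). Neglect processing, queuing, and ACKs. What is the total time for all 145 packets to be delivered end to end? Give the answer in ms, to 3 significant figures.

1.22 ms

Per-hop transmission t_tx = L/R = 4608/550000000 = 0.00837818 ms.
Per-hop propagation t_prop = 11.9/300000000 = 3.96667e-05 ms.
Pipeline fill: first packet needs 2·t_tx to clear all hops; remaining 144 packets each add one t_tx.
Total = (2+145-1)·t_tx + 2·t_prop = 146·0.00837818 + 2·3.96667e-05 = 1.22 ms.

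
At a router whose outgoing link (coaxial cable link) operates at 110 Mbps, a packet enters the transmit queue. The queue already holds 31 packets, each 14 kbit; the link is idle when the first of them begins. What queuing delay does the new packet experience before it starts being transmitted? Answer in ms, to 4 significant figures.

Each queued packet: L/R = 14000/110000000 = 0.127273 ms.
31 queued → 3.94545 ms.
Queuing delay = 3.945 ms.

3.945 ms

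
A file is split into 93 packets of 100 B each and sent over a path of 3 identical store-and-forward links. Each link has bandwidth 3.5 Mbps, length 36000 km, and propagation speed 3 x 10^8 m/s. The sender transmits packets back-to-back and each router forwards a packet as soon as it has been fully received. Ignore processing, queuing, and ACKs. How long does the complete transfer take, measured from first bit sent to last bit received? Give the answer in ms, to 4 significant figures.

Per-hop transmission t_tx = L/R = 800/3500000 = 0.228571 ms.
Per-hop propagation t_prop = 36000000/300000000 = 120 ms.
Pipeline fill: first packet needs 3·t_tx to clear all hops; remaining 92 packets each add one t_tx.
Total = (3+93-1)·t_tx + 3·t_prop = 95·0.228571 + 3·120 = 381.7 ms.

381.7 ms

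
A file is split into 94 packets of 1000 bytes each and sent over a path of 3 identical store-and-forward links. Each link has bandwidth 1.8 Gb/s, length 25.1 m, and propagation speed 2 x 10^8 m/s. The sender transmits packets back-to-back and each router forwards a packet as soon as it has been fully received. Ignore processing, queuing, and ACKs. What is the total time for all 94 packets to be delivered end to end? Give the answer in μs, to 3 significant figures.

427 μs

Per-hop transmission t_tx = L/R = 8000/1800000000 = 4.44444 μs.
Per-hop propagation t_prop = 25.1/200000000 = 0.1255 μs.
Pipeline fill: first packet needs 3·t_tx to clear all hops; remaining 93 packets each add one t_tx.
Total = (3+94-1)·t_tx + 3·t_prop = 96·4.44444 + 3·0.1255 = 427 μs.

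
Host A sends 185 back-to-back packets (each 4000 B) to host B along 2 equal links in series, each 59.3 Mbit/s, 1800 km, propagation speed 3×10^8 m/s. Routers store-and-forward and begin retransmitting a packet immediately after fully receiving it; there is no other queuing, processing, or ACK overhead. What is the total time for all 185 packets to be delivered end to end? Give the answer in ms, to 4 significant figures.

Per-hop transmission t_tx = L/R = 32000/59300000 = 0.539629 ms.
Per-hop propagation t_prop = 1800000/300000000 = 6 ms.
Pipeline fill: first packet needs 2·t_tx to clear all hops; remaining 184 packets each add one t_tx.
Total = (2+185-1)·t_tx + 2·t_prop = 186·0.539629 + 2·6 = 112.4 ms.

112.4 ms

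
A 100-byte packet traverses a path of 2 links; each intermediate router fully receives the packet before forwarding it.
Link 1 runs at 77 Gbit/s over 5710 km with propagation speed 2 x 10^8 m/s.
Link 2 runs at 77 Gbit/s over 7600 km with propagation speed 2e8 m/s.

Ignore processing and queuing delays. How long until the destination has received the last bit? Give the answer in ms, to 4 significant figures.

L = 100 × 8 = 800 bits.
Transmission delay per hop = L/R = 800/77000000000 = 1.03896e-05 ms; 2 hops → 2.07792e-05 ms.
Propagation delays (d/s per hop): 28.55, 38 ms; sum = 66.55 ms.
End-to-end = 66.55 ms.

66.55 ms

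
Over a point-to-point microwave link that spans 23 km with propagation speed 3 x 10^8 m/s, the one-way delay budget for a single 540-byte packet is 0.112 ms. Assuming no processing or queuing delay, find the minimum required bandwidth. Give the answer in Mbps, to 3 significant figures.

L = 4320 bits.
Propagation delay = 23000 / 300000000 = 0.0766667 ms.
Transmission budget = 0.112 − 0.0766667 = 0.0353333 ms.
R ≥ L / t_tx = 4320 bits / 3.53333e-05 s = 122 Mbps.

122 Mbps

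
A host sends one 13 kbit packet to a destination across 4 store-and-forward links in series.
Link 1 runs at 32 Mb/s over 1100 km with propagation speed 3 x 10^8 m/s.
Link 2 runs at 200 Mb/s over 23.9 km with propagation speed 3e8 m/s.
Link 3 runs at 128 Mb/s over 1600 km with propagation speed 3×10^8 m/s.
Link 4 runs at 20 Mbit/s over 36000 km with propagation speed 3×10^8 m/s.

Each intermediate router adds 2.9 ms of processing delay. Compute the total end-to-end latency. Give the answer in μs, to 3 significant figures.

L = 13000 bits.
Transmission delays (L/R per hop): 406.25, 65, 101.563, 650 μs; sum = 1222.81 μs.
Propagation delays (d/s per hop): 3666.67, 79.6667, 5333.33, 120000 μs; sum = 129080 μs.
Processing at 3 router(s): 3 × 2.9 ms = 8700 μs.
End-to-end = 139000 μs.

139000 μs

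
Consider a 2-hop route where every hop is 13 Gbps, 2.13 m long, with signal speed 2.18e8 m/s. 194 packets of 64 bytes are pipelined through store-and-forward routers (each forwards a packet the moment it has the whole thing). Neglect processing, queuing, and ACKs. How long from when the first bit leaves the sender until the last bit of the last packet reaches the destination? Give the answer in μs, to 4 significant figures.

Per-hop transmission t_tx = L/R = 512/13000000000 = 0.0393846 μs.
Per-hop propagation t_prop = 2.13/2.18e+08 = 0.00977064 μs.
Pipeline fill: first packet needs 2·t_tx to clear all hops; remaining 193 packets each add one t_tx.
Total = (2+194-1)·t_tx + 2·t_prop = 195·0.0393846 + 2·0.00977064 = 7.700 μs.

7.700 μs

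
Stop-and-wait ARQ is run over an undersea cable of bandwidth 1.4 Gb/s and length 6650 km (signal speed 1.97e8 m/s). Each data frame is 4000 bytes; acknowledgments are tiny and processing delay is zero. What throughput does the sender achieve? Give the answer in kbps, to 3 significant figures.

t_tx = L/R = 32000/1400000000 = 2.28571e-05 s.
t_prop = 6650000/197000000 = 0.0337563 s; RTT = 0.0675127 s.
Cycle = t_tx + RTT = 0.0675355 s.
Throughput = L / cycle = 32000 / 0.0675355 = 474 kbps.

474 kbps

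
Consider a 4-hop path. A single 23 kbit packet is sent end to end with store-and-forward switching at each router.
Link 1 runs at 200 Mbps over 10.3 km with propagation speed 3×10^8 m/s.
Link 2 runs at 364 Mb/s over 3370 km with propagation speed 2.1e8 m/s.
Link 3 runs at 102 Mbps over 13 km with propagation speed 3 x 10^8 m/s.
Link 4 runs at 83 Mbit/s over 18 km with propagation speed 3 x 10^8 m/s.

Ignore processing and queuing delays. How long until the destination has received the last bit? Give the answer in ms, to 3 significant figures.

L = 23000 bits.
Transmission delays (L/R per hop): 0.115, 0.0631868, 0.22549, 0.277108 ms; sum = 0.680785 ms.
Propagation delays (d/s per hop): 0.0343333, 16.0476, 0.0433333, 0.06 ms; sum = 16.1853 ms.
End-to-end = 16.9 ms.

16.9 ms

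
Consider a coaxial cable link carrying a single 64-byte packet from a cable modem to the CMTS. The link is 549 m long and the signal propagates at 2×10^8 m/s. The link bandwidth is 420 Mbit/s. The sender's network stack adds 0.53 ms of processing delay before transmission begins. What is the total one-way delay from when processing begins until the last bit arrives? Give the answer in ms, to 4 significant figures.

0.5340 ms

L = 64 × 8 = 512 bits.
Transmission delay = L/R = 512 / 420000000 = 0.00121905 ms.
Propagation delay = d/s = 549 m / 200000000 m/s = 0.002745 ms.
Plus processing delay 0.53 ms = 0.53 ms.
Total = 0.5340 ms.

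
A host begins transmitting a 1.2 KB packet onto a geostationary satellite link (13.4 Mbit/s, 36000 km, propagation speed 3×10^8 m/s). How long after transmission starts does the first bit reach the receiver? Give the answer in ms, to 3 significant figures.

120 ms

First bit experiences only propagation delay: d/s = 36000000/300000000 = 120 ms.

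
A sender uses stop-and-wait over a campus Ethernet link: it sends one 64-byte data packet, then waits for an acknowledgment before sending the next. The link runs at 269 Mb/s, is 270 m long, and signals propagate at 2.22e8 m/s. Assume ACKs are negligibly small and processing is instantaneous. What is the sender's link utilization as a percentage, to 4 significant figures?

t_tx = L/R = 512/269000000 = 1.90335e-06 s.
t_prop = 270/2.22e+08 = 1.21622e-06 s; RTT = 2.43243e-06 s.
Cycle = t_tx + RTT = 4.33578e-06 s.
Utilization = t_tx / cycle = 1.90335e-06/4.33578e-06 = 43.90 %.

43.90 %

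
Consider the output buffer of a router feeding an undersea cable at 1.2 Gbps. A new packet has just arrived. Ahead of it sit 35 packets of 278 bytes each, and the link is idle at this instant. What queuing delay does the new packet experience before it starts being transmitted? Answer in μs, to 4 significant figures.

64.87 μs

Each queued packet: L/R = 2224/1200000000 = 1.85333 μs.
35 queued → 64.8667 μs.
Queuing delay = 64.87 μs.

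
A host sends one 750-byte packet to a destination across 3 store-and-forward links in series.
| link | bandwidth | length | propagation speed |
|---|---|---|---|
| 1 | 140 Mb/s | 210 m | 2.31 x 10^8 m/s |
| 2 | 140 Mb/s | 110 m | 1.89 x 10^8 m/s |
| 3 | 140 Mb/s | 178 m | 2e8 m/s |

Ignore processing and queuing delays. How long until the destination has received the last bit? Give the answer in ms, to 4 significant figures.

0.1310 ms

L = 750 × 8 = 6000 bits.
Transmission delay per hop = L/R = 6000/140000000 = 0.0428571 ms; 3 hops → 0.128571 ms.
Propagation delays (d/s per hop): 0.000909091, 0.000582011, 0.00089 ms; sum = 0.0023811 ms.
End-to-end = 0.1310 ms.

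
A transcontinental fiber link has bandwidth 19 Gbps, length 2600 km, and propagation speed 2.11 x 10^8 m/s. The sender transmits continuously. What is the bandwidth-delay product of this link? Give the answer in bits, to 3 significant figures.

234000000 bits

Propagation delay = 2600000 / 211000000 = 0.0123223 s.
BDP = R × t_prop = 19000000000 × 0.0123223 = 234123000 bits.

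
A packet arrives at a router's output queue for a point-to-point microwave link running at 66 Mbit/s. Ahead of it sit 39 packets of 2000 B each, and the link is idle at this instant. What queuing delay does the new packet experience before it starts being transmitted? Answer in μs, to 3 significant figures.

Each queued packet: L/R = 16000/66000000 = 242.424 μs.
39 queued → 9454.55 μs.
Queuing delay = 9450 μs.

9450 μs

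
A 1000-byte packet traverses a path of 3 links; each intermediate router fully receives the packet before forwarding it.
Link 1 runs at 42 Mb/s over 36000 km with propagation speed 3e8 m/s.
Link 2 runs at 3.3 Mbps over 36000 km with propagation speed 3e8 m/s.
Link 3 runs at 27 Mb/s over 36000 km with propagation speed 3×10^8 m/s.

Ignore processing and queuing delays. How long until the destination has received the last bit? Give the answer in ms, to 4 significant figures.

L = 1000 × 8 = 8000 bits.
Transmission delays (L/R per hop): 0.190476, 2.42424, 0.296296 ms; sum = 2.91101 ms.
Propagation delays (d/s per hop): 120, 120, 120 ms; sum = 360 ms.
End-to-end = 362.9 ms.

362.9 ms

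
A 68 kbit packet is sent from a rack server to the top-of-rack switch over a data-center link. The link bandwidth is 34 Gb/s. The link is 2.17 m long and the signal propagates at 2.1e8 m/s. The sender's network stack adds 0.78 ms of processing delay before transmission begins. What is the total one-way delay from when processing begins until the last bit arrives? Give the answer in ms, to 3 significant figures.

L = 68000 bits.
Transmission delay = L/R = 68000 / 34000000000 = 0.002 ms.
Propagation delay = d/s = 2.17 m / 210000000 m/s = 1.03333e-05 ms.
Plus processing delay 0.78 ms = 0.78 ms.
Total = 0.782 ms.

0.782 ms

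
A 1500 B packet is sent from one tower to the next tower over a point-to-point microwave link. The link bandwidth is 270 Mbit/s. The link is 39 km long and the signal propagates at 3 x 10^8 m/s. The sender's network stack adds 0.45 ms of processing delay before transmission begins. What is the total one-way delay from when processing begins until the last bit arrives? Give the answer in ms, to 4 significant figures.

0.6244 ms

L = 1500 × 8 = 12000 bits.
Transmission delay = L/R = 12000 / 270000000 = 0.0444444 ms.
Propagation delay = d/s = 39000 m / 300000000 m/s = 0.13 ms.
Plus processing delay 0.45 ms = 0.45 ms.
Total = 0.6244 ms.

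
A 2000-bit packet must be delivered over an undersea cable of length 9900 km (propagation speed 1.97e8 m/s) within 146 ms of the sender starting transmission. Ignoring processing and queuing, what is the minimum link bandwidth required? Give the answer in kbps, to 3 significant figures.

Propagation delay = 9900000 / 197000000 = 50.2538 ms.
Transmission budget = 146 − 50.2538 = 95.7462 ms.
R ≥ L / t_tx = 2000 bits / 0.0957462 s = 20.9 kbps.

20.9 kbps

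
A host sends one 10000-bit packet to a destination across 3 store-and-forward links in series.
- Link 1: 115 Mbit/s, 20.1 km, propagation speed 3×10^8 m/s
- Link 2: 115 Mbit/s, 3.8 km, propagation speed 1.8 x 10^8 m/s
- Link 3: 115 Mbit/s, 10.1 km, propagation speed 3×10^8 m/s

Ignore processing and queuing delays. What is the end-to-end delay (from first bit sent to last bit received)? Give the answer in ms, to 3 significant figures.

Transmission delay per hop = L/R = 10000/115000000 = 0.0869565 ms; 3 hops → 0.26087 ms.
Propagation delays (d/s per hop): 0.067, 0.0211111, 0.0336667 ms; sum = 0.121778 ms.
End-to-end = 0.383 ms.

0.383 ms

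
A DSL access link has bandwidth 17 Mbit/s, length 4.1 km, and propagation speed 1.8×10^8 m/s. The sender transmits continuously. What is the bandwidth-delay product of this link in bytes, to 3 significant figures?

48.4 bytes

Propagation delay = 4100 / 180000000 = 2.27778e-05 s.
BDP = R × t_prop = 17000000 × 2.27778e-05 = 387.222 bits.
In bytes: 387.222/8 = 48.4 bytes.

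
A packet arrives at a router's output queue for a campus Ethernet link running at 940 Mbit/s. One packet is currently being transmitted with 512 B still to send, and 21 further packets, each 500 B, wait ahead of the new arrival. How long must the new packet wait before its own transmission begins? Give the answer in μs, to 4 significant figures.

Each queued packet: L/R = 4000/940000000 = 4.25532 μs.
21 queued → 89.3617 μs.
Plus remaining 4096 bits of current packet: 4.35745 μs.
Queuing delay = 93.72 μs.

93.72 μs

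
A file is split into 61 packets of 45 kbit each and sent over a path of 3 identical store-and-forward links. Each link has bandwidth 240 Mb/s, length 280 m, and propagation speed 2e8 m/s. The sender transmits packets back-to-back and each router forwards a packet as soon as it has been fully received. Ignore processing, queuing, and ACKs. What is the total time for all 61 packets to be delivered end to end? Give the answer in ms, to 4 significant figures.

11.82 ms

Per-hop transmission t_tx = L/R = 45000/240000000 = 0.1875 ms.
Per-hop propagation t_prop = 280/200000000 = 0.0014 ms.
Pipeline fill: first packet needs 3·t_tx to clear all hops; remaining 60 packets each add one t_tx.
Total = (3+61-1)·t_tx + 3·t_prop = 63·0.1875 + 3·0.0014 = 11.82 ms.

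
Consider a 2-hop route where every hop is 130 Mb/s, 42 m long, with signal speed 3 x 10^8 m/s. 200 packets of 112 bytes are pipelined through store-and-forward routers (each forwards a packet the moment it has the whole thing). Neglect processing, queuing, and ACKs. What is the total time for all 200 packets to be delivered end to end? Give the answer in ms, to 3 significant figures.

1.39 ms

Per-hop transmission t_tx = L/R = 896/130000000 = 0.00689231 ms.
Per-hop propagation t_prop = 42/300000000 = 0.00014 ms.
Pipeline fill: first packet needs 2·t_tx to clear all hops; remaining 199 packets each add one t_tx.
Total = (2+200-1)·t_tx + 2·t_prop = 201·0.00689231 + 2·0.00014 = 1.39 ms.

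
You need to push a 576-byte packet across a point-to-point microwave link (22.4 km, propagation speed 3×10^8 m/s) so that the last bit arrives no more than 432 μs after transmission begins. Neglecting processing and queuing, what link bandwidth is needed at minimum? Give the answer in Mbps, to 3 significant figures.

L = 4608 bits.
Propagation delay = 22400 / 300000000 = 74.6667 μs.
Transmission budget = 432 − 74.6667 = 357.333 μs.
R ≥ L / t_tx = 4608 bits / 0.000357333 s = 12.9 Mbps.

12.9 Mbps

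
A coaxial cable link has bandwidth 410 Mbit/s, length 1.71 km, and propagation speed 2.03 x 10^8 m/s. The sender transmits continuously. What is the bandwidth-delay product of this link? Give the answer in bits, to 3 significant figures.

3450 bits

Propagation delay = 1710 / 2.03e+08 = 8.42365e-06 s.
BDP = R × t_prop = 410000000 × 8.42365e-06 = 3453.69 bits.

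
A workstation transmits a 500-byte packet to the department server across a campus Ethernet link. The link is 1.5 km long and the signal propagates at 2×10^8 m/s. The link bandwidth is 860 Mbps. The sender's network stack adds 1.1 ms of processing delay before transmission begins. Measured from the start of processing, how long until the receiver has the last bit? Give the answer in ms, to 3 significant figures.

1.11 ms

L = 500 × 8 = 4000 bits.
Transmission delay = L/R = 4000 / 860000000 = 0.00465116 ms.
Propagation delay = d/s = 1500 m / 200000000 m/s = 0.0075 ms.
Plus processing delay 1.1 ms = 1.1 ms.
Total = 1.11 ms.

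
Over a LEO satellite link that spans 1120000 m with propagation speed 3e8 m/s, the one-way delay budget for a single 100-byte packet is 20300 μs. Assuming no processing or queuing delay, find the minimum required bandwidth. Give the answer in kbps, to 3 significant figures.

L = 800 bits.
Propagation delay = 1120000 / 300000000 = 3733.33 μs.
Transmission budget = 20300 − 3733.33 = 16566.7 μs.
R ≥ L / t_tx = 800 bits / 0.0165667 s = 48.3 kbps.

48.3 kbps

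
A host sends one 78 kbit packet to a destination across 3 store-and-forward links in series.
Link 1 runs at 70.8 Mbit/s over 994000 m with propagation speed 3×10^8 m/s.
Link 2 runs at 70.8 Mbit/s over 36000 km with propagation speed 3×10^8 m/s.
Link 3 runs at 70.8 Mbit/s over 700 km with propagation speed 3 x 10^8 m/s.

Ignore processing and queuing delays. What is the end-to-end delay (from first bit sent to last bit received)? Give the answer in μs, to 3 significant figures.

129000 μs

L = 78000 bits.
Transmission delay per hop = L/R = 78000/70800000 = 1101.69 μs; 3 hops → 3305.08 μs.
Propagation delays (d/s per hop): 3313.33, 120000, 2333.33 μs; sum = 125647 μs.
End-to-end = 129000 μs.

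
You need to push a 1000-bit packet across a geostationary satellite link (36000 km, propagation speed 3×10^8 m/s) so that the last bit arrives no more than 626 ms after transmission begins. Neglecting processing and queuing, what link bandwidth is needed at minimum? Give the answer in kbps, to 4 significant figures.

Propagation delay = 36000000 / 300000000 = 120 ms.
Transmission budget = 626 − 120 = 506 ms.
R ≥ L / t_tx = 1000 bits / 0.506 s = 1.976 kbps.

1.976 kbps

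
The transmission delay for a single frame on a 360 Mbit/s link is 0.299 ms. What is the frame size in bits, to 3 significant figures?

108000 bits

L = R × t_tx = 360000000 b/s × 0.000299 s = 107640 bits.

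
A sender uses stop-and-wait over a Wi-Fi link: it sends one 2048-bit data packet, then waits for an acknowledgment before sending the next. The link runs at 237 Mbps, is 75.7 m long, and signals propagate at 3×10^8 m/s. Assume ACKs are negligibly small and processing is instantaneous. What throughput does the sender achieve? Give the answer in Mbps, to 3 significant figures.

t_tx = L/R = 2048/237000000 = 8.64135e-06 s.
t_prop = 75.7/300000000 = 2.52333e-07 s; RTT = 5.04667e-07 s.
Cycle = t_tx + RTT = 9.14602e-06 s.
Throughput = L / cycle = 2048 / 9.14602e-06 = 224 Mbps.

224 Mbps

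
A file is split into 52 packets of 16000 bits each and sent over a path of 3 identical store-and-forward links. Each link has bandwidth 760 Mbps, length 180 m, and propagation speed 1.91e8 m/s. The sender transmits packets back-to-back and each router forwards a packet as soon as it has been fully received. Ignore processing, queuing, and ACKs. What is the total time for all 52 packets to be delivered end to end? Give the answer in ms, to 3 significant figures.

1.14 ms

Per-hop transmission t_tx = L/R = 16000/760000000 = 0.0210526 ms.
Per-hop propagation t_prop = 180/191000000 = 0.000942408 ms.
Pipeline fill: first packet needs 3·t_tx to clear all hops; remaining 51 packets each add one t_tx.
Total = (3+52-1)·t_tx + 3·t_prop = 54·0.0210526 + 3·0.000942408 = 1.14 ms.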